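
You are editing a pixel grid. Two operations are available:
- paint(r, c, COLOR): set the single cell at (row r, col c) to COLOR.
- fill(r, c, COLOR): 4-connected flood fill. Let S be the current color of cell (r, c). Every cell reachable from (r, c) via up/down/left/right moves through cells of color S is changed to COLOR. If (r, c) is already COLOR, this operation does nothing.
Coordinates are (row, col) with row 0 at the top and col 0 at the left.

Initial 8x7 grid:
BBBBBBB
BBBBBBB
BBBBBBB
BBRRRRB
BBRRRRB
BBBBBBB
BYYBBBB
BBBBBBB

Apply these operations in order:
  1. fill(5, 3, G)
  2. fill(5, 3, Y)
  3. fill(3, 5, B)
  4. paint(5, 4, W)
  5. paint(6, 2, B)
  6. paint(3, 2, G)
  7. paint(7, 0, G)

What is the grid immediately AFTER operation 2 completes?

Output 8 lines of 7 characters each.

Answer: YYYYYYY
YYYYYYY
YYYYYYY
YYRRRRY
YYRRRRY
YYYYYYY
YYYYYYY
YYYYYYY

Derivation:
After op 1 fill(5,3,G) [46 cells changed]:
GGGGGGG
GGGGGGG
GGGGGGG
GGRRRRG
GGRRRRG
GGGGGGG
GYYGGGG
GGGGGGG
After op 2 fill(5,3,Y) [46 cells changed]:
YYYYYYY
YYYYYYY
YYYYYYY
YYRRRRY
YYRRRRY
YYYYYYY
YYYYYYY
YYYYYYY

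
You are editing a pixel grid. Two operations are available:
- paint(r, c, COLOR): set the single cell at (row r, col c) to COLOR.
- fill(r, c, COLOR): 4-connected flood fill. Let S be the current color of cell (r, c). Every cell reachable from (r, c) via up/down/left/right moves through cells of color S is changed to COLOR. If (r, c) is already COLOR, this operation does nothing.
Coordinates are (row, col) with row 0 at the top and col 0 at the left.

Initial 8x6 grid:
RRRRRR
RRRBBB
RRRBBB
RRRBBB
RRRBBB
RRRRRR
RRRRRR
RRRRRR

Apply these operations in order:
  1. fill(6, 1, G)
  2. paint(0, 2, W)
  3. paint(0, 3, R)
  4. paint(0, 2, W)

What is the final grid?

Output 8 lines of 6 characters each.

Answer: GGWRGG
GGGBBB
GGGBBB
GGGBBB
GGGBBB
GGGGGG
GGGGGG
GGGGGG

Derivation:
After op 1 fill(6,1,G) [36 cells changed]:
GGGGGG
GGGBBB
GGGBBB
GGGBBB
GGGBBB
GGGGGG
GGGGGG
GGGGGG
After op 2 paint(0,2,W):
GGWGGG
GGGBBB
GGGBBB
GGGBBB
GGGBBB
GGGGGG
GGGGGG
GGGGGG
After op 3 paint(0,3,R):
GGWRGG
GGGBBB
GGGBBB
GGGBBB
GGGBBB
GGGGGG
GGGGGG
GGGGGG
After op 4 paint(0,2,W):
GGWRGG
GGGBBB
GGGBBB
GGGBBB
GGGBBB
GGGGGG
GGGGGG
GGGGGG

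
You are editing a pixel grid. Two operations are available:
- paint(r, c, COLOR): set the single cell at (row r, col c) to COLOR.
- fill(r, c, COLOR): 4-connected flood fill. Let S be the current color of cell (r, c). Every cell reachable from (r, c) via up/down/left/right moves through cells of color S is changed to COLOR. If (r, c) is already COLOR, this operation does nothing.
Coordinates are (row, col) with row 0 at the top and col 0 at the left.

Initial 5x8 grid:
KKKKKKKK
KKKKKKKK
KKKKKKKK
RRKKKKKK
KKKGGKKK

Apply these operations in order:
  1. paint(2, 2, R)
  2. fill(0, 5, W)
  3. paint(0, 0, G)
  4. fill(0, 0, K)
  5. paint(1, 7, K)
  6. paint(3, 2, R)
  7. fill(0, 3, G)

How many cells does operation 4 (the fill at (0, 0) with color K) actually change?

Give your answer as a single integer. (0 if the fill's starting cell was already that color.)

After op 1 paint(2,2,R):
KKKKKKKK
KKKKKKKK
KKRKKKKK
RRKKKKKK
KKKGGKKK
After op 2 fill(0,5,W) [35 cells changed]:
WWWWWWWW
WWWWWWWW
WWRWWWWW
RRWWWWWW
WWWGGWWW
After op 3 paint(0,0,G):
GWWWWWWW
WWWWWWWW
WWRWWWWW
RRWWWWWW
WWWGGWWW
After op 4 fill(0,0,K) [1 cells changed]:
KWWWWWWW
WWWWWWWW
WWRWWWWW
RRWWWWWW
WWWGGWWW

Answer: 1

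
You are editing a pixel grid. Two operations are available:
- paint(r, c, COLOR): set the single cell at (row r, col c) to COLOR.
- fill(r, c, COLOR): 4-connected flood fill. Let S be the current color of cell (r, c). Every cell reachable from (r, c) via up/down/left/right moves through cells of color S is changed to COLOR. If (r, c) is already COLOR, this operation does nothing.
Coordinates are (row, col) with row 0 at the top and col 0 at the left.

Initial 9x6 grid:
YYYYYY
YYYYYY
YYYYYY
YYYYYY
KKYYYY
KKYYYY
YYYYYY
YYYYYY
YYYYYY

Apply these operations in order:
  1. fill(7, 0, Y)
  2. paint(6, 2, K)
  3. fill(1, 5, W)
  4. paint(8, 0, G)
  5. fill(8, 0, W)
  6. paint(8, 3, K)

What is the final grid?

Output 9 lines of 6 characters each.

Answer: WWWWWW
WWWWWW
WWWWWW
WWWWWW
KKWWWW
KKWWWW
WWKWWW
WWWWWW
WWWKWW

Derivation:
After op 1 fill(7,0,Y) [0 cells changed]:
YYYYYY
YYYYYY
YYYYYY
YYYYYY
KKYYYY
KKYYYY
YYYYYY
YYYYYY
YYYYYY
After op 2 paint(6,2,K):
YYYYYY
YYYYYY
YYYYYY
YYYYYY
KKYYYY
KKYYYY
YYKYYY
YYYYYY
YYYYYY
After op 3 fill(1,5,W) [49 cells changed]:
WWWWWW
WWWWWW
WWWWWW
WWWWWW
KKWWWW
KKWWWW
WWKWWW
WWWWWW
WWWWWW
After op 4 paint(8,0,G):
WWWWWW
WWWWWW
WWWWWW
WWWWWW
KKWWWW
KKWWWW
WWKWWW
WWWWWW
GWWWWW
After op 5 fill(8,0,W) [1 cells changed]:
WWWWWW
WWWWWW
WWWWWW
WWWWWW
KKWWWW
KKWWWW
WWKWWW
WWWWWW
WWWWWW
After op 6 paint(8,3,K):
WWWWWW
WWWWWW
WWWWWW
WWWWWW
KKWWWW
KKWWWW
WWKWWW
WWWWWW
WWWKWW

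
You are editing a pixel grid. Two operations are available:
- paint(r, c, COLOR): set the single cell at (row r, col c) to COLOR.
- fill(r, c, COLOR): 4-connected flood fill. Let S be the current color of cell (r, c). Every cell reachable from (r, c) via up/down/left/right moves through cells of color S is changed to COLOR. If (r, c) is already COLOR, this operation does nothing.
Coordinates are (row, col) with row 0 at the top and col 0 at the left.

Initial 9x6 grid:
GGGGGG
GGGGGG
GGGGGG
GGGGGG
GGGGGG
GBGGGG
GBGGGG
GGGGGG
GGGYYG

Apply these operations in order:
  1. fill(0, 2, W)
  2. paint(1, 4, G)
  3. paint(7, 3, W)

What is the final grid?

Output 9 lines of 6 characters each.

Answer: WWWWWW
WWWWGW
WWWWWW
WWWWWW
WWWWWW
WBWWWW
WBWWWW
WWWWWW
WWWYYW

Derivation:
After op 1 fill(0,2,W) [50 cells changed]:
WWWWWW
WWWWWW
WWWWWW
WWWWWW
WWWWWW
WBWWWW
WBWWWW
WWWWWW
WWWYYW
After op 2 paint(1,4,G):
WWWWWW
WWWWGW
WWWWWW
WWWWWW
WWWWWW
WBWWWW
WBWWWW
WWWWWW
WWWYYW
After op 3 paint(7,3,W):
WWWWWW
WWWWGW
WWWWWW
WWWWWW
WWWWWW
WBWWWW
WBWWWW
WWWWWW
WWWYYW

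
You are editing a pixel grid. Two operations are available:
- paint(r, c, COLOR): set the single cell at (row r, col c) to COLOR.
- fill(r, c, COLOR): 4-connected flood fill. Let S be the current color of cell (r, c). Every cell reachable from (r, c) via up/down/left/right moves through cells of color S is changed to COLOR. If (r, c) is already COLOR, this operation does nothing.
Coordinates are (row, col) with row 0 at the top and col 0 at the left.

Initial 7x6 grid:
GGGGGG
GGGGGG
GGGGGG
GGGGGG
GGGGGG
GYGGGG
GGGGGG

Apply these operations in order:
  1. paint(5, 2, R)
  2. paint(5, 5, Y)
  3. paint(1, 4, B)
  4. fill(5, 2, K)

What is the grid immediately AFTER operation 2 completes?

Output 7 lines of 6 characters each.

After op 1 paint(5,2,R):
GGGGGG
GGGGGG
GGGGGG
GGGGGG
GGGGGG
GYRGGG
GGGGGG
After op 2 paint(5,5,Y):
GGGGGG
GGGGGG
GGGGGG
GGGGGG
GGGGGG
GYRGGY
GGGGGG

Answer: GGGGGG
GGGGGG
GGGGGG
GGGGGG
GGGGGG
GYRGGY
GGGGGG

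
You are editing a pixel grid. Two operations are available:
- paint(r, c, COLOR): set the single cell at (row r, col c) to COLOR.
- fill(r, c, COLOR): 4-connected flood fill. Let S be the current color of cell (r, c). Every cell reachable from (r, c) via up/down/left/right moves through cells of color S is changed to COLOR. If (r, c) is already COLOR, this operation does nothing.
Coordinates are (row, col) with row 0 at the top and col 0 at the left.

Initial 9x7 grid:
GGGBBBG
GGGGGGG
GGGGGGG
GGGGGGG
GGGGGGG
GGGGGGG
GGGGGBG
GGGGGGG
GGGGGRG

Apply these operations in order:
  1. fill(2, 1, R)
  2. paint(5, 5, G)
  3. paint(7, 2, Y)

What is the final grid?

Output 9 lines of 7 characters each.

After op 1 fill(2,1,R) [58 cells changed]:
RRRBBBR
RRRRRRR
RRRRRRR
RRRRRRR
RRRRRRR
RRRRRRR
RRRRRBR
RRRRRRR
RRRRRRR
After op 2 paint(5,5,G):
RRRBBBR
RRRRRRR
RRRRRRR
RRRRRRR
RRRRRRR
RRRRRGR
RRRRRBR
RRRRRRR
RRRRRRR
After op 3 paint(7,2,Y):
RRRBBBR
RRRRRRR
RRRRRRR
RRRRRRR
RRRRRRR
RRRRRGR
RRRRRBR
RRYRRRR
RRRRRRR

Answer: RRRBBBR
RRRRRRR
RRRRRRR
RRRRRRR
RRRRRRR
RRRRRGR
RRRRRBR
RRYRRRR
RRRRRRR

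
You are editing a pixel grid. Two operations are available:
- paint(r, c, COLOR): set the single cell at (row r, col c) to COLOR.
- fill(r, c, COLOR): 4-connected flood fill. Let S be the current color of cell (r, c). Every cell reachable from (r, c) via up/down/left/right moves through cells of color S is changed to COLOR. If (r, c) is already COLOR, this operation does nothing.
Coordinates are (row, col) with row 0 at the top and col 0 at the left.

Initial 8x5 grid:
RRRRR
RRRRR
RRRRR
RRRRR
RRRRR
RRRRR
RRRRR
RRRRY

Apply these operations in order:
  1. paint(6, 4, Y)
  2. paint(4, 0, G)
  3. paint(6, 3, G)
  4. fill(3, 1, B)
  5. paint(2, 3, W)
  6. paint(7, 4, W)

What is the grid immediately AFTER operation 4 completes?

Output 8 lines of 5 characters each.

Answer: BBBBB
BBBBB
BBBBB
BBBBB
GBBBB
BBBBB
BBBGY
BBBBY

Derivation:
After op 1 paint(6,4,Y):
RRRRR
RRRRR
RRRRR
RRRRR
RRRRR
RRRRR
RRRRY
RRRRY
After op 2 paint(4,0,G):
RRRRR
RRRRR
RRRRR
RRRRR
GRRRR
RRRRR
RRRRY
RRRRY
After op 3 paint(6,3,G):
RRRRR
RRRRR
RRRRR
RRRRR
GRRRR
RRRRR
RRRGY
RRRRY
After op 4 fill(3,1,B) [36 cells changed]:
BBBBB
BBBBB
BBBBB
BBBBB
GBBBB
BBBBB
BBBGY
BBBBY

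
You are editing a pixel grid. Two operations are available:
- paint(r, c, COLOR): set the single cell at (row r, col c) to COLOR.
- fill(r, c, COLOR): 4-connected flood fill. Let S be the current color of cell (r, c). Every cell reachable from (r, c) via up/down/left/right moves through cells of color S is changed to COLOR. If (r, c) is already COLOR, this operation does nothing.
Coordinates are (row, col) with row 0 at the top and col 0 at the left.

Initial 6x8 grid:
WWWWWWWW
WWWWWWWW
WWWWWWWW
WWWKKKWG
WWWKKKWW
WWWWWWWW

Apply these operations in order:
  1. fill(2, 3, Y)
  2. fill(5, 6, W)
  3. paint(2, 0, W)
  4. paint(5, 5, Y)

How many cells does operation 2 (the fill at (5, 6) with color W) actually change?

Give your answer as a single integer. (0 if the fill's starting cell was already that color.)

After op 1 fill(2,3,Y) [41 cells changed]:
YYYYYYYY
YYYYYYYY
YYYYYYYY
YYYKKKYG
YYYKKKYY
YYYYYYYY
After op 2 fill(5,6,W) [41 cells changed]:
WWWWWWWW
WWWWWWWW
WWWWWWWW
WWWKKKWG
WWWKKKWW
WWWWWWWW

Answer: 41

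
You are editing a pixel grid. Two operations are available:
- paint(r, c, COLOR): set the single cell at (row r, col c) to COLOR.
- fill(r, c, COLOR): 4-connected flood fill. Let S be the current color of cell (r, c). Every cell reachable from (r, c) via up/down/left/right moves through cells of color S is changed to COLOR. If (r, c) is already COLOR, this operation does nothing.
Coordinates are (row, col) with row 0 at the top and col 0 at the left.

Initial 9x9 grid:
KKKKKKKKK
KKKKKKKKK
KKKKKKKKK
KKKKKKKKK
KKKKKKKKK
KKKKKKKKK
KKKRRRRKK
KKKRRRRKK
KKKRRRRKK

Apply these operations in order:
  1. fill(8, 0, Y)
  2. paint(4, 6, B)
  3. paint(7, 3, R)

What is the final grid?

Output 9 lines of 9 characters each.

After op 1 fill(8,0,Y) [69 cells changed]:
YYYYYYYYY
YYYYYYYYY
YYYYYYYYY
YYYYYYYYY
YYYYYYYYY
YYYYYYYYY
YYYRRRRYY
YYYRRRRYY
YYYRRRRYY
After op 2 paint(4,6,B):
YYYYYYYYY
YYYYYYYYY
YYYYYYYYY
YYYYYYYYY
YYYYYYBYY
YYYYYYYYY
YYYRRRRYY
YYYRRRRYY
YYYRRRRYY
After op 3 paint(7,3,R):
YYYYYYYYY
YYYYYYYYY
YYYYYYYYY
YYYYYYYYY
YYYYYYBYY
YYYYYYYYY
YYYRRRRYY
YYYRRRRYY
YYYRRRRYY

Answer: YYYYYYYYY
YYYYYYYYY
YYYYYYYYY
YYYYYYYYY
YYYYYYBYY
YYYYYYYYY
YYYRRRRYY
YYYRRRRYY
YYYRRRRYY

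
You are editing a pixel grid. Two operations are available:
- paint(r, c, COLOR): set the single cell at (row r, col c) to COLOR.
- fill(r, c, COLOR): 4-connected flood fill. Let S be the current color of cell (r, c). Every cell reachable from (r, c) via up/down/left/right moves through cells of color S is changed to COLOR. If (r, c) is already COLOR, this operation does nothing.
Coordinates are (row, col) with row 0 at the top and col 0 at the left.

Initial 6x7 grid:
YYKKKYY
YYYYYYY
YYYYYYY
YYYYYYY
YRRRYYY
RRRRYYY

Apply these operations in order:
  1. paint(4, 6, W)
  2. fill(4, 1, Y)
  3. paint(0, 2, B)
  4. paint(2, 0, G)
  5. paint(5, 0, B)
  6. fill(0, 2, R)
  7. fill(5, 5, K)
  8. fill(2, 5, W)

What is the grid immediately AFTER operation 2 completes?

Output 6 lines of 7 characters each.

After op 1 paint(4,6,W):
YYKKKYY
YYYYYYY
YYYYYYY
YYYYYYY
YRRRYYW
RRRRYYY
After op 2 fill(4,1,Y) [7 cells changed]:
YYKKKYY
YYYYYYY
YYYYYYY
YYYYYYY
YYYYYYW
YYYYYYY

Answer: YYKKKYY
YYYYYYY
YYYYYYY
YYYYYYY
YYYYYYW
YYYYYYY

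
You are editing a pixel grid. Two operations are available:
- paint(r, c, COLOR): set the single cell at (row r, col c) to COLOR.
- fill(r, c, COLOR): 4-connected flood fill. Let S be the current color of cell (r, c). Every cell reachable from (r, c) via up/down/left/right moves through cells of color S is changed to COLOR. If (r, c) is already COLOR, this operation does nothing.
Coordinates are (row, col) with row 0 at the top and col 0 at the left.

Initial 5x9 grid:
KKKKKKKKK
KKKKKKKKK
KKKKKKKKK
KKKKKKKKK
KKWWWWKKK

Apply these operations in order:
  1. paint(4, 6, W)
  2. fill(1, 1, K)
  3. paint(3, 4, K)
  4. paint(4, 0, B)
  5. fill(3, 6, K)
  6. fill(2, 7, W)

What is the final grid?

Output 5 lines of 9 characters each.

Answer: WWWWWWWWW
WWWWWWWWW
WWWWWWWWW
WWWWWWWWW
BWWWWWWWW

Derivation:
After op 1 paint(4,6,W):
KKKKKKKKK
KKKKKKKKK
KKKKKKKKK
KKKKKKKKK
KKWWWWWKK
After op 2 fill(1,1,K) [0 cells changed]:
KKKKKKKKK
KKKKKKKKK
KKKKKKKKK
KKKKKKKKK
KKWWWWWKK
After op 3 paint(3,4,K):
KKKKKKKKK
KKKKKKKKK
KKKKKKKKK
KKKKKKKKK
KKWWWWWKK
After op 4 paint(4,0,B):
KKKKKKKKK
KKKKKKKKK
KKKKKKKKK
KKKKKKKKK
BKWWWWWKK
After op 5 fill(3,6,K) [0 cells changed]:
KKKKKKKKK
KKKKKKKKK
KKKKKKKKK
KKKKKKKKK
BKWWWWWKK
After op 6 fill(2,7,W) [39 cells changed]:
WWWWWWWWW
WWWWWWWWW
WWWWWWWWW
WWWWWWWWW
BWWWWWWWW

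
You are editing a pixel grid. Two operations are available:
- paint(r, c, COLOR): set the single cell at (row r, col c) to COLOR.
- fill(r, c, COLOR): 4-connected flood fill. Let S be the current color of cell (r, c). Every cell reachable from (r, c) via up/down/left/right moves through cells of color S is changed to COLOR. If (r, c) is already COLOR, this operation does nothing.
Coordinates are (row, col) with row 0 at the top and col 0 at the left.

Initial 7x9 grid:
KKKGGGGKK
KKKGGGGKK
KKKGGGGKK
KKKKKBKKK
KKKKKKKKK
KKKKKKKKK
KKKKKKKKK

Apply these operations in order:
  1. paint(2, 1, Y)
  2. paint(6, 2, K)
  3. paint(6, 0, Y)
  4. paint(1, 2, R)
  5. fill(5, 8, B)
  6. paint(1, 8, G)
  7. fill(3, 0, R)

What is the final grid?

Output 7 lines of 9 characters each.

After op 1 paint(2,1,Y):
KKKGGGGKK
KKKGGGGKK
KYKGGGGKK
KKKKKBKKK
KKKKKKKKK
KKKKKKKKK
KKKKKKKKK
After op 2 paint(6,2,K):
KKKGGGGKK
KKKGGGGKK
KYKGGGGKK
KKKKKBKKK
KKKKKKKKK
KKKKKKKKK
KKKKKKKKK
After op 3 paint(6,0,Y):
KKKGGGGKK
KKKGGGGKK
KYKGGGGKK
KKKKKBKKK
KKKKKKKKK
KKKKKKKKK
YKKKKKKKK
After op 4 paint(1,2,R):
KKKGGGGKK
KKRGGGGKK
KYKGGGGKK
KKKKKBKKK
KKKKKKKKK
KKKKKKKKK
YKKKKKKKK
After op 5 fill(5,8,B) [47 cells changed]:
BBBGGGGBB
BBRGGGGBB
BYBGGGGBB
BBBBBBBBB
BBBBBBBBB
BBBBBBBBB
YBBBBBBBB
After op 6 paint(1,8,G):
BBBGGGGBB
BBRGGGGBG
BYBGGGGBB
BBBBBBBBB
BBBBBBBBB
BBBBBBBBB
YBBBBBBBB
After op 7 fill(3,0,R) [47 cells changed]:
RRRGGGGRR
RRRGGGGRG
RYRGGGGRR
RRRRRRRRR
RRRRRRRRR
RRRRRRRRR
YRRRRRRRR

Answer: RRRGGGGRR
RRRGGGGRG
RYRGGGGRR
RRRRRRRRR
RRRRRRRRR
RRRRRRRRR
YRRRRRRRR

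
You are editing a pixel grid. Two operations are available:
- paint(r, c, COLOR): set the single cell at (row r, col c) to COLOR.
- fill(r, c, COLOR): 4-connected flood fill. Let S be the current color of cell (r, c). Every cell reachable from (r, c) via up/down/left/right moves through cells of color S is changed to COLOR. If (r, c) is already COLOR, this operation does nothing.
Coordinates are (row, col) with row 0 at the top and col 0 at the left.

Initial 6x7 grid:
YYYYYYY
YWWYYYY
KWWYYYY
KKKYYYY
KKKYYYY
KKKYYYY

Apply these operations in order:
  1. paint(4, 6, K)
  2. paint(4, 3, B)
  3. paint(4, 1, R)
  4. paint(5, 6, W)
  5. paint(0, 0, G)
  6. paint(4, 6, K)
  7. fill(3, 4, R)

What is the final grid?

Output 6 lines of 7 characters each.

After op 1 paint(4,6,K):
YYYYYYY
YWWYYYY
KWWYYYY
KKKYYYY
KKKYYYK
KKKYYYY
After op 2 paint(4,3,B):
YYYYYYY
YWWYYYY
KWWYYYY
KKKYYYY
KKKBYYK
KKKYYYY
After op 3 paint(4,1,R):
YYYYYYY
YWWYYYY
KWWYYYY
KKKYYYY
KRKBYYK
KKKYYYY
After op 4 paint(5,6,W):
YYYYYYY
YWWYYYY
KWWYYYY
KKKYYYY
KRKBYYK
KKKYYYW
After op 5 paint(0,0,G):
GYYYYYY
YWWYYYY
KWWYYYY
KKKYYYY
KRKBYYK
KKKYYYW
After op 6 paint(4,6,K):
GYYYYYY
YWWYYYY
KWWYYYY
KKKYYYY
KRKBYYK
KKKYYYW
After op 7 fill(3,4,R) [23 cells changed]:
GRRRRRR
YWWRRRR
KWWRRRR
KKKRRRR
KRKBRRK
KKKRRRW

Answer: GRRRRRR
YWWRRRR
KWWRRRR
KKKRRRR
KRKBRRK
KKKRRRW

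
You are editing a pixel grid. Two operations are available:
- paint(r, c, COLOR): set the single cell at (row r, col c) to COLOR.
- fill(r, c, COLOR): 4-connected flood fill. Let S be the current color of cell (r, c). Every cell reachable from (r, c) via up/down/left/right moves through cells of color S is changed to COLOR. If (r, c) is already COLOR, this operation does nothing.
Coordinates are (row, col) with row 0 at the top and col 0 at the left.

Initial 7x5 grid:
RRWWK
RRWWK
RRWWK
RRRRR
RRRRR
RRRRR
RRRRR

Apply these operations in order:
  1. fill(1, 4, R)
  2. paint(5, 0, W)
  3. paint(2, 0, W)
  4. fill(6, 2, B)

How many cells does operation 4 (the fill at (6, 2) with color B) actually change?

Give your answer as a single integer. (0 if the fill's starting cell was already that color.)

Answer: 27

Derivation:
After op 1 fill(1,4,R) [3 cells changed]:
RRWWR
RRWWR
RRWWR
RRRRR
RRRRR
RRRRR
RRRRR
After op 2 paint(5,0,W):
RRWWR
RRWWR
RRWWR
RRRRR
RRRRR
WRRRR
RRRRR
After op 3 paint(2,0,W):
RRWWR
RRWWR
WRWWR
RRRRR
RRRRR
WRRRR
RRRRR
After op 4 fill(6,2,B) [27 cells changed]:
BBWWB
BBWWB
WBWWB
BBBBB
BBBBB
WBBBB
BBBBB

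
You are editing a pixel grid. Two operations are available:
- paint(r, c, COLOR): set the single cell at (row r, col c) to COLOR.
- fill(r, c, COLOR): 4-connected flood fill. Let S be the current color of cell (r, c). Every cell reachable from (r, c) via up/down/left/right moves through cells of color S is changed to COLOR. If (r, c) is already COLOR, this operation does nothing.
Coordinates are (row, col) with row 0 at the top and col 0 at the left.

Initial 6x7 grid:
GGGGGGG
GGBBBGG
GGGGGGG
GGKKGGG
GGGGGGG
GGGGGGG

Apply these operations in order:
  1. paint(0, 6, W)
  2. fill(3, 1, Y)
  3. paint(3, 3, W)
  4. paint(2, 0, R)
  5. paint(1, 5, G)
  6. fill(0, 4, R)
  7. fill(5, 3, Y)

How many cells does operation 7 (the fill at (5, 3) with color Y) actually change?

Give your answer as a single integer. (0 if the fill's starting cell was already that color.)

After op 1 paint(0,6,W):
GGGGGGW
GGBBBGG
GGGGGGG
GGKKGGG
GGGGGGG
GGGGGGG
After op 2 fill(3,1,Y) [36 cells changed]:
YYYYYYW
YYBBBYY
YYYYYYY
YYKKYYY
YYYYYYY
YYYYYYY
After op 3 paint(3,3,W):
YYYYYYW
YYBBBYY
YYYYYYY
YYKWYYY
YYYYYYY
YYYYYYY
After op 4 paint(2,0,R):
YYYYYYW
YYBBBYY
RYYYYYY
YYKWYYY
YYYYYYY
YYYYYYY
After op 5 paint(1,5,G):
YYYYYYW
YYBBBGY
RYYYYYY
YYKWYYY
YYYYYYY
YYYYYYY
After op 6 fill(0,4,R) [34 cells changed]:
RRRRRRW
RRBBBGR
RRRRRRR
RRKWRRR
RRRRRRR
RRRRRRR
After op 7 fill(5,3,Y) [35 cells changed]:
YYYYYYW
YYBBBGY
YYYYYYY
YYKWYYY
YYYYYYY
YYYYYYY

Answer: 35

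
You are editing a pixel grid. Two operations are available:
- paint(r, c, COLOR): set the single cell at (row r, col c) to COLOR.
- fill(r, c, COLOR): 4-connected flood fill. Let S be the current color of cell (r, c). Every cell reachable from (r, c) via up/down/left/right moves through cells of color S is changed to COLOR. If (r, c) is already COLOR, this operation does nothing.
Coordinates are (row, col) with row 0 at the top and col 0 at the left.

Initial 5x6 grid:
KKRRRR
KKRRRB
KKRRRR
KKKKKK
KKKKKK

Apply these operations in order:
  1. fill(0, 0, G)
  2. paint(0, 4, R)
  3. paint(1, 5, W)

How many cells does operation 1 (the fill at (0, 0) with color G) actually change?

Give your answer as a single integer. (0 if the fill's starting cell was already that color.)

After op 1 fill(0,0,G) [18 cells changed]:
GGRRRR
GGRRRB
GGRRRR
GGGGGG
GGGGGG

Answer: 18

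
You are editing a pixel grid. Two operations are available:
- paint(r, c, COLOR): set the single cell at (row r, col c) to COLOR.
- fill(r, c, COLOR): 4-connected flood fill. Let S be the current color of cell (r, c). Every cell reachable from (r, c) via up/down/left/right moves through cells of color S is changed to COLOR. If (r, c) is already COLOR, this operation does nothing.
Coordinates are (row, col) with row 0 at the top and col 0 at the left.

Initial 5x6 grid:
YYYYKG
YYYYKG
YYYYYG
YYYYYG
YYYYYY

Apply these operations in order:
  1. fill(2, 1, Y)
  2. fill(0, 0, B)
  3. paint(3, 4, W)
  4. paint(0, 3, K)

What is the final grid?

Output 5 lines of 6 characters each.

After op 1 fill(2,1,Y) [0 cells changed]:
YYYYKG
YYYYKG
YYYYYG
YYYYYG
YYYYYY
After op 2 fill(0,0,B) [24 cells changed]:
BBBBKG
BBBBKG
BBBBBG
BBBBBG
BBBBBB
After op 3 paint(3,4,W):
BBBBKG
BBBBKG
BBBBBG
BBBBWG
BBBBBB
After op 4 paint(0,3,K):
BBBKKG
BBBBKG
BBBBBG
BBBBWG
BBBBBB

Answer: BBBKKG
BBBBKG
BBBBBG
BBBBWG
BBBBBB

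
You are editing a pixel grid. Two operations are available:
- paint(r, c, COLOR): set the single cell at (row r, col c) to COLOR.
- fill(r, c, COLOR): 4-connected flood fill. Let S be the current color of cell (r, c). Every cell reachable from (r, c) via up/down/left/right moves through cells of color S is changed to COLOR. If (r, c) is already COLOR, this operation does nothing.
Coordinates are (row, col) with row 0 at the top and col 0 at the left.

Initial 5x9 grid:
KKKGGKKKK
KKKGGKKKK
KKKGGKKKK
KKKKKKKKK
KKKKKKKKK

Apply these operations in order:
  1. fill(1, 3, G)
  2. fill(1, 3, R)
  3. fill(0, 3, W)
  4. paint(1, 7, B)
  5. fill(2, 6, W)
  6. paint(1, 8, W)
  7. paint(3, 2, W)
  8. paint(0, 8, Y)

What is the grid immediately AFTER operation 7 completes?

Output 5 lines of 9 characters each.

After op 1 fill(1,3,G) [0 cells changed]:
KKKGGKKKK
KKKGGKKKK
KKKGGKKKK
KKKKKKKKK
KKKKKKKKK
After op 2 fill(1,3,R) [6 cells changed]:
KKKRRKKKK
KKKRRKKKK
KKKRRKKKK
KKKKKKKKK
KKKKKKKKK
After op 3 fill(0,3,W) [6 cells changed]:
KKKWWKKKK
KKKWWKKKK
KKKWWKKKK
KKKKKKKKK
KKKKKKKKK
After op 4 paint(1,7,B):
KKKWWKKKK
KKKWWKKBK
KKKWWKKKK
KKKKKKKKK
KKKKKKKKK
After op 5 fill(2,6,W) [38 cells changed]:
WWWWWWWWW
WWWWWWWBW
WWWWWWWWW
WWWWWWWWW
WWWWWWWWW
After op 6 paint(1,8,W):
WWWWWWWWW
WWWWWWWBW
WWWWWWWWW
WWWWWWWWW
WWWWWWWWW
After op 7 paint(3,2,W):
WWWWWWWWW
WWWWWWWBW
WWWWWWWWW
WWWWWWWWW
WWWWWWWWW

Answer: WWWWWWWWW
WWWWWWWBW
WWWWWWWWW
WWWWWWWWW
WWWWWWWWW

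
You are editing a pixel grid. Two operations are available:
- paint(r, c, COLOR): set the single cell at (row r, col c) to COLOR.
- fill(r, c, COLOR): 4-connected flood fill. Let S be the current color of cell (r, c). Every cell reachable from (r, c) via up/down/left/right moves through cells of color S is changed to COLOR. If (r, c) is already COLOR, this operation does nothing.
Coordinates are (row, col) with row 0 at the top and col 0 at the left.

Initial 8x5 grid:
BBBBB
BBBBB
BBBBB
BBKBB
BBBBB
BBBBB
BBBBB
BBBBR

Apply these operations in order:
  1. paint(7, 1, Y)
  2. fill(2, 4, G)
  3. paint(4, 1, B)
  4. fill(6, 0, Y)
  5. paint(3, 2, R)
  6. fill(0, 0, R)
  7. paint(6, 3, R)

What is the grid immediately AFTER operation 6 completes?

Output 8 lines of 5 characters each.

Answer: RRRRR
RRRRR
RRRRR
RRRRR
RBRRR
RRRRR
RRRRR
RRRRR

Derivation:
After op 1 paint(7,1,Y):
BBBBB
BBBBB
BBBBB
BBKBB
BBBBB
BBBBB
BBBBB
BYBBR
After op 2 fill(2,4,G) [37 cells changed]:
GGGGG
GGGGG
GGGGG
GGKGG
GGGGG
GGGGG
GGGGG
GYGGR
After op 3 paint(4,1,B):
GGGGG
GGGGG
GGGGG
GGKGG
GBGGG
GGGGG
GGGGG
GYGGR
After op 4 fill(6,0,Y) [36 cells changed]:
YYYYY
YYYYY
YYYYY
YYKYY
YBYYY
YYYYY
YYYYY
YYYYR
After op 5 paint(3,2,R):
YYYYY
YYYYY
YYYYY
YYRYY
YBYYY
YYYYY
YYYYY
YYYYR
After op 6 fill(0,0,R) [37 cells changed]:
RRRRR
RRRRR
RRRRR
RRRRR
RBRRR
RRRRR
RRRRR
RRRRR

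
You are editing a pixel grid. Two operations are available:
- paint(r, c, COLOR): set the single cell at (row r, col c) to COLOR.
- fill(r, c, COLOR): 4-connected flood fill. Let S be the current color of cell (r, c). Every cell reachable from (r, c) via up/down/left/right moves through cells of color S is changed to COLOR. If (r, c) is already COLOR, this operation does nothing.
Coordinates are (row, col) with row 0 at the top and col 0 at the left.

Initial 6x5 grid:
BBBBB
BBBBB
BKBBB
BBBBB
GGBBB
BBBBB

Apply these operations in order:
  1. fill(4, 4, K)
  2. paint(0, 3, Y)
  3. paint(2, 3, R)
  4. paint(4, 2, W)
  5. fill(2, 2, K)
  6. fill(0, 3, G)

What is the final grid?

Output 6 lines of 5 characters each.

After op 1 fill(4,4,K) [27 cells changed]:
KKKKK
KKKKK
KKKKK
KKKKK
GGKKK
KKKKK
After op 2 paint(0,3,Y):
KKKYK
KKKKK
KKKKK
KKKKK
GGKKK
KKKKK
After op 3 paint(2,3,R):
KKKYK
KKKKK
KKKRK
KKKKK
GGKKK
KKKKK
After op 4 paint(4,2,W):
KKKYK
KKKKK
KKKRK
KKKKK
GGWKK
KKKKK
After op 5 fill(2,2,K) [0 cells changed]:
KKKYK
KKKKK
KKKRK
KKKKK
GGWKK
KKKKK
After op 6 fill(0,3,G) [1 cells changed]:
KKKGK
KKKKK
KKKRK
KKKKK
GGWKK
KKKKK

Answer: KKKGK
KKKKK
KKKRK
KKKKK
GGWKK
KKKKK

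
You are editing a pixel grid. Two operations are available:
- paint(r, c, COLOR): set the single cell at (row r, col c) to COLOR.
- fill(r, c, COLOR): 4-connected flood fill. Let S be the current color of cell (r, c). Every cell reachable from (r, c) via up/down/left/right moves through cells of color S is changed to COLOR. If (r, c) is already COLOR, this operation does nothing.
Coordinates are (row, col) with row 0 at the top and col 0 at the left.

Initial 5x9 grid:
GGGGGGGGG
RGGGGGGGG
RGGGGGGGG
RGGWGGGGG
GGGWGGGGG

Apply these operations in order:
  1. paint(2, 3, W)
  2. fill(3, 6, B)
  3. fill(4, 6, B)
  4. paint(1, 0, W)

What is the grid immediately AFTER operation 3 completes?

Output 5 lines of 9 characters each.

After op 1 paint(2,3,W):
GGGGGGGGG
RGGGGGGGG
RGGWGGGGG
RGGWGGGGG
GGGWGGGGG
After op 2 fill(3,6,B) [39 cells changed]:
BBBBBBBBB
RBBBBBBBB
RBBWBBBBB
RBBWBBBBB
BBBWBBBBB
After op 3 fill(4,6,B) [0 cells changed]:
BBBBBBBBB
RBBBBBBBB
RBBWBBBBB
RBBWBBBBB
BBBWBBBBB

Answer: BBBBBBBBB
RBBBBBBBB
RBBWBBBBB
RBBWBBBBB
BBBWBBBBB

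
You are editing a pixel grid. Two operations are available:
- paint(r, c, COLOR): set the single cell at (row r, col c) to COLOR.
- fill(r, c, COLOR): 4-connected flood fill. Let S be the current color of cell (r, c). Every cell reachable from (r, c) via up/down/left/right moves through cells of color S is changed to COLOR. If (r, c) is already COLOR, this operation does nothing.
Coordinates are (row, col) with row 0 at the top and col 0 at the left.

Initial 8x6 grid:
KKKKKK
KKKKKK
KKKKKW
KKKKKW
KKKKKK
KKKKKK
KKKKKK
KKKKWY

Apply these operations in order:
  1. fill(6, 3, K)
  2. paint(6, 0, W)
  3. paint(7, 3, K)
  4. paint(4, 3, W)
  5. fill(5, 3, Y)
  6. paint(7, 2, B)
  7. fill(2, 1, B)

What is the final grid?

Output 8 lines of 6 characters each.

After op 1 fill(6,3,K) [0 cells changed]:
KKKKKK
KKKKKK
KKKKKW
KKKKKW
KKKKKK
KKKKKK
KKKKKK
KKKKWY
After op 2 paint(6,0,W):
KKKKKK
KKKKKK
KKKKKW
KKKKKW
KKKKKK
KKKKKK
WKKKKK
KKKKWY
After op 3 paint(7,3,K):
KKKKKK
KKKKKK
KKKKKW
KKKKKW
KKKKKK
KKKKKK
WKKKKK
KKKKWY
After op 4 paint(4,3,W):
KKKKKK
KKKKKK
KKKKKW
KKKKKW
KKKWKK
KKKKKK
WKKKKK
KKKKWY
After op 5 fill(5,3,Y) [42 cells changed]:
YYYYYY
YYYYYY
YYYYYW
YYYYYW
YYYWYY
YYYYYY
WYYYYY
YYYYWY
After op 6 paint(7,2,B):
YYYYYY
YYYYYY
YYYYYW
YYYYYW
YYYWYY
YYYYYY
WYYYYY
YYBYWY
After op 7 fill(2,1,B) [42 cells changed]:
BBBBBB
BBBBBB
BBBBBW
BBBBBW
BBBWBB
BBBBBB
WBBBBB
BBBBWB

Answer: BBBBBB
BBBBBB
BBBBBW
BBBBBW
BBBWBB
BBBBBB
WBBBBB
BBBBWB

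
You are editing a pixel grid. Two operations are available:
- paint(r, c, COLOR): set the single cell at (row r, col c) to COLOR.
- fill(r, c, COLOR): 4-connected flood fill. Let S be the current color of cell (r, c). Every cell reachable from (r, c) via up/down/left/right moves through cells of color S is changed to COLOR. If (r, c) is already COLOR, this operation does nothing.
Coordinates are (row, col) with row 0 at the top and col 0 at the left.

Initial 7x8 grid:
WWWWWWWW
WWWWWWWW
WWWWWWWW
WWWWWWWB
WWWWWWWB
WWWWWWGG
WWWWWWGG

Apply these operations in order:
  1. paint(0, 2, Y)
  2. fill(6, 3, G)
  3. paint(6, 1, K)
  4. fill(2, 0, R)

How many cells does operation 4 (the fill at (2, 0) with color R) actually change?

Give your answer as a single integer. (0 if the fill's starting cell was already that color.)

Answer: 52

Derivation:
After op 1 paint(0,2,Y):
WWYWWWWW
WWWWWWWW
WWWWWWWW
WWWWWWWB
WWWWWWWB
WWWWWWGG
WWWWWWGG
After op 2 fill(6,3,G) [49 cells changed]:
GGYGGGGG
GGGGGGGG
GGGGGGGG
GGGGGGGB
GGGGGGGB
GGGGGGGG
GGGGGGGG
After op 3 paint(6,1,K):
GGYGGGGG
GGGGGGGG
GGGGGGGG
GGGGGGGB
GGGGGGGB
GGGGGGGG
GKGGGGGG
After op 4 fill(2,0,R) [52 cells changed]:
RRYRRRRR
RRRRRRRR
RRRRRRRR
RRRRRRRB
RRRRRRRB
RRRRRRRR
RKRRRRRR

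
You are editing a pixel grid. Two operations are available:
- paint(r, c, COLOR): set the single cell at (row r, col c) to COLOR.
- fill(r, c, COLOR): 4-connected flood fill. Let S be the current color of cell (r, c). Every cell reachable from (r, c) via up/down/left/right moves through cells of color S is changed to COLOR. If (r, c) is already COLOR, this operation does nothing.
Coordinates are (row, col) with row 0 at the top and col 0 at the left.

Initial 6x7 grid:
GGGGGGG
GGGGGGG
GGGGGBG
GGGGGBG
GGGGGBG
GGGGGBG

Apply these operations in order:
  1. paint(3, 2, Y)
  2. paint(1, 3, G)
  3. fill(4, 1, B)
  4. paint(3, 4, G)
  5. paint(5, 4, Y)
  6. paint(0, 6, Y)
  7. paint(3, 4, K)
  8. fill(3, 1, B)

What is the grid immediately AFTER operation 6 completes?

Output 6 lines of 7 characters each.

After op 1 paint(3,2,Y):
GGGGGGG
GGGGGGG
GGGGGBG
GGYGGBG
GGGGGBG
GGGGGBG
After op 2 paint(1,3,G):
GGGGGGG
GGGGGGG
GGGGGBG
GGYGGBG
GGGGGBG
GGGGGBG
After op 3 fill(4,1,B) [37 cells changed]:
BBBBBBB
BBBBBBB
BBBBBBB
BBYBBBB
BBBBBBB
BBBBBBB
After op 4 paint(3,4,G):
BBBBBBB
BBBBBBB
BBBBBBB
BBYBGBB
BBBBBBB
BBBBBBB
After op 5 paint(5,4,Y):
BBBBBBB
BBBBBBB
BBBBBBB
BBYBGBB
BBBBBBB
BBBBYBB
After op 6 paint(0,6,Y):
BBBBBBY
BBBBBBB
BBBBBBB
BBYBGBB
BBBBBBB
BBBBYBB

Answer: BBBBBBY
BBBBBBB
BBBBBBB
BBYBGBB
BBBBBBB
BBBBYBB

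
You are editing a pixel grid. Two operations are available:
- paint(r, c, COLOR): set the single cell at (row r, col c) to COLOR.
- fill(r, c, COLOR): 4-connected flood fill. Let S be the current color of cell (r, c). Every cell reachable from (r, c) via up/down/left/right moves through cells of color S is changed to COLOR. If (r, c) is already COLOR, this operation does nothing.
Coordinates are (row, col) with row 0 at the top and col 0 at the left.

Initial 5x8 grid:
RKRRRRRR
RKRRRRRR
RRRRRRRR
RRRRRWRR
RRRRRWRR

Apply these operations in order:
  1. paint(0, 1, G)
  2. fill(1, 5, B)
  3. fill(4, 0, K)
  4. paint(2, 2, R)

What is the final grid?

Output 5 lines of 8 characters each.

After op 1 paint(0,1,G):
RGRRRRRR
RKRRRRRR
RRRRRRRR
RRRRRWRR
RRRRRWRR
After op 2 fill(1,5,B) [36 cells changed]:
BGBBBBBB
BKBBBBBB
BBBBBBBB
BBBBBWBB
BBBBBWBB
After op 3 fill(4,0,K) [36 cells changed]:
KGKKKKKK
KKKKKKKK
KKKKKKKK
KKKKKWKK
KKKKKWKK
After op 4 paint(2,2,R):
KGKKKKKK
KKKKKKKK
KKRKKKKK
KKKKKWKK
KKKKKWKK

Answer: KGKKKKKK
KKKKKKKK
KKRKKKKK
KKKKKWKK
KKKKKWKK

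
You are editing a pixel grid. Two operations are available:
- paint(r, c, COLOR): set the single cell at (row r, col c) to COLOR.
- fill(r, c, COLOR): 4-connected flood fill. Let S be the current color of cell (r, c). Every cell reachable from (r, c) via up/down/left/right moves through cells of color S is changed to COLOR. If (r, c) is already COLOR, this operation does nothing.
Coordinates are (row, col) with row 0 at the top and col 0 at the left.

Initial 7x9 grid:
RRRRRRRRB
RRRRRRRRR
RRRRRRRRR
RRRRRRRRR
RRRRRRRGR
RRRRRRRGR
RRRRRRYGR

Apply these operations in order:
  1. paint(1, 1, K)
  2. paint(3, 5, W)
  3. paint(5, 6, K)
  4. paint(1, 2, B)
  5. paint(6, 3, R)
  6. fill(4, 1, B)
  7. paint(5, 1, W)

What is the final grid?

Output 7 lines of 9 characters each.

Answer: BBBBBBBBB
BKBBBBBBB
BBBBBBBBB
BBBBBWBBB
BBBBBBBGB
BWBBBBKGB
BBBBBBYGB

Derivation:
After op 1 paint(1,1,K):
RRRRRRRRB
RKRRRRRRR
RRRRRRRRR
RRRRRRRRR
RRRRRRRGR
RRRRRRRGR
RRRRRRYGR
After op 2 paint(3,5,W):
RRRRRRRRB
RKRRRRRRR
RRRRRRRRR
RRRRRWRRR
RRRRRRRGR
RRRRRRRGR
RRRRRRYGR
After op 3 paint(5,6,K):
RRRRRRRRB
RKRRRRRRR
RRRRRRRRR
RRRRRWRRR
RRRRRRRGR
RRRRRRKGR
RRRRRRYGR
After op 4 paint(1,2,B):
RRRRRRRRB
RKBRRRRRR
RRRRRRRRR
RRRRRWRRR
RRRRRRRGR
RRRRRRKGR
RRRRRRYGR
After op 5 paint(6,3,R):
RRRRRRRRB
RKBRRRRRR
RRRRRRRRR
RRRRRWRRR
RRRRRRRGR
RRRRRRKGR
RRRRRRYGR
After op 6 fill(4,1,B) [54 cells changed]:
BBBBBBBBB
BKBBBBBBB
BBBBBBBBB
BBBBBWBBB
BBBBBBBGB
BBBBBBKGB
BBBBBBYGB
After op 7 paint(5,1,W):
BBBBBBBBB
BKBBBBBBB
BBBBBBBBB
BBBBBWBBB
BBBBBBBGB
BWBBBBKGB
BBBBBBYGB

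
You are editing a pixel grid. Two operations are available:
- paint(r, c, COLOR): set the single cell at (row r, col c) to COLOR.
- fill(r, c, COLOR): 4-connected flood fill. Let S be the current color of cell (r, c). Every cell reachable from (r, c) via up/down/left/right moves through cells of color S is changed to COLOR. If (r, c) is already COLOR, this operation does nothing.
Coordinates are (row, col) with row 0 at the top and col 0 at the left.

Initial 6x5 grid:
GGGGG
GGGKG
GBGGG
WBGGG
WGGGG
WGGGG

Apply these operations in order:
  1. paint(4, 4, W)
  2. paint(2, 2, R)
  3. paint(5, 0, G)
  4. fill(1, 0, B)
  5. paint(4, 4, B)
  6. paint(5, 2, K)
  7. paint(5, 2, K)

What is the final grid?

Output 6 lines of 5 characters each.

After op 1 paint(4,4,W):
GGGGG
GGGKG
GBGGG
WBGGG
WGGGW
WGGGG
After op 2 paint(2,2,R):
GGGGG
GGGKG
GBRGG
WBGGG
WGGGW
WGGGG
After op 3 paint(5,0,G):
GGGGG
GGGKG
GBRGG
WBGGG
WGGGW
GGGGG
After op 4 fill(1,0,B) [23 cells changed]:
BBBBB
BBBKB
BBRBB
WBBBB
WBBBW
BBBBB
After op 5 paint(4,4,B):
BBBBB
BBBKB
BBRBB
WBBBB
WBBBB
BBBBB
After op 6 paint(5,2,K):
BBBBB
BBBKB
BBRBB
WBBBB
WBBBB
BBKBB
After op 7 paint(5,2,K):
BBBBB
BBBKB
BBRBB
WBBBB
WBBBB
BBKBB

Answer: BBBBB
BBBKB
BBRBB
WBBBB
WBBBB
BBKBB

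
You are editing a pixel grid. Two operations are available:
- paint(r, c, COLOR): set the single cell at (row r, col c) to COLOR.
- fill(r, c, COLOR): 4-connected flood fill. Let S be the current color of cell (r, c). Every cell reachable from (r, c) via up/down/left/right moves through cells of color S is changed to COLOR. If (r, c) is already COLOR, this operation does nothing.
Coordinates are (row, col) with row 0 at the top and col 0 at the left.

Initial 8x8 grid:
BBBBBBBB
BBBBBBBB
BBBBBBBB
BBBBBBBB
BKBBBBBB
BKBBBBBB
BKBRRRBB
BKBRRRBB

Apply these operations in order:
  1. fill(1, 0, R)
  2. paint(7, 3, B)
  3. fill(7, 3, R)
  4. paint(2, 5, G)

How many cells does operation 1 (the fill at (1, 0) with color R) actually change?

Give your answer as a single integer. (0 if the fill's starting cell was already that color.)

After op 1 fill(1,0,R) [54 cells changed]:
RRRRRRRR
RRRRRRRR
RRRRRRRR
RRRRRRRR
RKRRRRRR
RKRRRRRR
RKRRRRRR
RKRRRRRR

Answer: 54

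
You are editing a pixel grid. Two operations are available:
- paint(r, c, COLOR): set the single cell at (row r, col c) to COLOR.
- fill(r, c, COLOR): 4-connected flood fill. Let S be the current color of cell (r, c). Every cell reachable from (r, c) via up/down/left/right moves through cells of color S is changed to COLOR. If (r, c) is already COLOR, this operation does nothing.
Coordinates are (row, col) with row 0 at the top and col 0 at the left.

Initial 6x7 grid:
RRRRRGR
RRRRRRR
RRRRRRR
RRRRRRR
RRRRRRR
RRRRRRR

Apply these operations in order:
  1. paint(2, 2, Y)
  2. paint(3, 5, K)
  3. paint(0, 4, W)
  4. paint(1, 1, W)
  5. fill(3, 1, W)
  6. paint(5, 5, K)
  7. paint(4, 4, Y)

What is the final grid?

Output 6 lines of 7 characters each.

After op 1 paint(2,2,Y):
RRRRRGR
RRRRRRR
RRYRRRR
RRRRRRR
RRRRRRR
RRRRRRR
After op 2 paint(3,5,K):
RRRRRGR
RRRRRRR
RRYRRRR
RRRRRKR
RRRRRRR
RRRRRRR
After op 3 paint(0,4,W):
RRRRWGR
RRRRRRR
RRYRRRR
RRRRRKR
RRRRRRR
RRRRRRR
After op 4 paint(1,1,W):
RRRRWGR
RWRRRRR
RRYRRRR
RRRRRKR
RRRRRRR
RRRRRRR
After op 5 fill(3,1,W) [37 cells changed]:
WWWWWGW
WWWWWWW
WWYWWWW
WWWWWKW
WWWWWWW
WWWWWWW
After op 6 paint(5,5,K):
WWWWWGW
WWWWWWW
WWYWWWW
WWWWWKW
WWWWWWW
WWWWWKW
After op 7 paint(4,4,Y):
WWWWWGW
WWWWWWW
WWYWWWW
WWWWWKW
WWWWYWW
WWWWWKW

Answer: WWWWWGW
WWWWWWW
WWYWWWW
WWWWWKW
WWWWYWW
WWWWWKW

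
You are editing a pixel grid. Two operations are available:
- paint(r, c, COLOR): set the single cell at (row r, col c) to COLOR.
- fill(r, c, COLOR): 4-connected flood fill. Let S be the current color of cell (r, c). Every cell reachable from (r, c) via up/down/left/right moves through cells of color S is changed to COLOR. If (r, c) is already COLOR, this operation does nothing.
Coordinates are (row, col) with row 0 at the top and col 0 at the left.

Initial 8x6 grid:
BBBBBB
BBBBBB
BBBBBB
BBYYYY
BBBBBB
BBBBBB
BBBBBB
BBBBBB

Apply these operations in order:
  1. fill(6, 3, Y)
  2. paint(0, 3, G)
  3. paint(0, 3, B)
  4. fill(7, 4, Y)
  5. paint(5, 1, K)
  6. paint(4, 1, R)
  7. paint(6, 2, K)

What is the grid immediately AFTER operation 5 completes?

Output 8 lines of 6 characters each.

After op 1 fill(6,3,Y) [44 cells changed]:
YYYYYY
YYYYYY
YYYYYY
YYYYYY
YYYYYY
YYYYYY
YYYYYY
YYYYYY
After op 2 paint(0,3,G):
YYYGYY
YYYYYY
YYYYYY
YYYYYY
YYYYYY
YYYYYY
YYYYYY
YYYYYY
After op 3 paint(0,3,B):
YYYBYY
YYYYYY
YYYYYY
YYYYYY
YYYYYY
YYYYYY
YYYYYY
YYYYYY
After op 4 fill(7,4,Y) [0 cells changed]:
YYYBYY
YYYYYY
YYYYYY
YYYYYY
YYYYYY
YYYYYY
YYYYYY
YYYYYY
After op 5 paint(5,1,K):
YYYBYY
YYYYYY
YYYYYY
YYYYYY
YYYYYY
YKYYYY
YYYYYY
YYYYYY

Answer: YYYBYY
YYYYYY
YYYYYY
YYYYYY
YYYYYY
YKYYYY
YYYYYY
YYYYYY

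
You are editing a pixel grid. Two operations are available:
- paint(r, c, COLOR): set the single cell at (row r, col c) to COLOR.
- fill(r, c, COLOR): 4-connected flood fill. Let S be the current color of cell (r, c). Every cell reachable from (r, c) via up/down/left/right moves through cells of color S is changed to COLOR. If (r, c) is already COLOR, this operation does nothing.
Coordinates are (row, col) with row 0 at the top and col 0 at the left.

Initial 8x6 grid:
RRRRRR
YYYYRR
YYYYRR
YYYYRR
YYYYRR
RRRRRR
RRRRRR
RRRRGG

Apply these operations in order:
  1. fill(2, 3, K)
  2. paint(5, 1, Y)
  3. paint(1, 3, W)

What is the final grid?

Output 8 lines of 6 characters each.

After op 1 fill(2,3,K) [16 cells changed]:
RRRRRR
KKKKRR
KKKKRR
KKKKRR
KKKKRR
RRRRRR
RRRRRR
RRRRGG
After op 2 paint(5,1,Y):
RRRRRR
KKKKRR
KKKKRR
KKKKRR
KKKKRR
RYRRRR
RRRRRR
RRRRGG
After op 3 paint(1,3,W):
RRRRRR
KKKWRR
KKKKRR
KKKKRR
KKKKRR
RYRRRR
RRRRRR
RRRRGG

Answer: RRRRRR
KKKWRR
KKKKRR
KKKKRR
KKKKRR
RYRRRR
RRRRRR
RRRRGG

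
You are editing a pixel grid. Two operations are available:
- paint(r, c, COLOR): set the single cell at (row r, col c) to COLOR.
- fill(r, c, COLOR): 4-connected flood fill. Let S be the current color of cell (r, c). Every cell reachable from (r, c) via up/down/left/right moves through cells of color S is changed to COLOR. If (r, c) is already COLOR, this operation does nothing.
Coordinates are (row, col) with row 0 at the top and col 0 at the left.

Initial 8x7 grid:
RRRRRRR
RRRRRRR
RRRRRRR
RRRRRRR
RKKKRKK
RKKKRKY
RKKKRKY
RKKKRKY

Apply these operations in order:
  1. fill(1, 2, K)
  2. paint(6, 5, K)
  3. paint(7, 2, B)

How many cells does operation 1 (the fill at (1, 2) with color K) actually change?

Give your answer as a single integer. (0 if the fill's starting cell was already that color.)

Answer: 36

Derivation:
After op 1 fill(1,2,K) [36 cells changed]:
KKKKKKK
KKKKKKK
KKKKKKK
KKKKKKK
KKKKKKK
KKKKKKY
KKKKKKY
KKKKKKY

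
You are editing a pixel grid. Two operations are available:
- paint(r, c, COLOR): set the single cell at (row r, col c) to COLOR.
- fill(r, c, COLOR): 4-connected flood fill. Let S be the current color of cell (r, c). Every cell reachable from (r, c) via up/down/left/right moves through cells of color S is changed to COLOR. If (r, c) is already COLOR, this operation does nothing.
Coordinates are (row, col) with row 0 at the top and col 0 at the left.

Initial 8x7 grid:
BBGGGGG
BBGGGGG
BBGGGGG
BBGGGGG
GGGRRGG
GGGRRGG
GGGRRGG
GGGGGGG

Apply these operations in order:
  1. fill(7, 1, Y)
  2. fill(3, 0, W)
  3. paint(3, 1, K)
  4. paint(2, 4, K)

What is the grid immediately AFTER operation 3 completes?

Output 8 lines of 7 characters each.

Answer: WWYYYYY
WWYYYYY
WWYYYYY
WKYYYYY
YYYRRYY
YYYRRYY
YYYRRYY
YYYYYYY

Derivation:
After op 1 fill(7,1,Y) [42 cells changed]:
BBYYYYY
BBYYYYY
BBYYYYY
BBYYYYY
YYYRRYY
YYYRRYY
YYYRRYY
YYYYYYY
After op 2 fill(3,0,W) [8 cells changed]:
WWYYYYY
WWYYYYY
WWYYYYY
WWYYYYY
YYYRRYY
YYYRRYY
YYYRRYY
YYYYYYY
After op 3 paint(3,1,K):
WWYYYYY
WWYYYYY
WWYYYYY
WKYYYYY
YYYRRYY
YYYRRYY
YYYRRYY
YYYYYYY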